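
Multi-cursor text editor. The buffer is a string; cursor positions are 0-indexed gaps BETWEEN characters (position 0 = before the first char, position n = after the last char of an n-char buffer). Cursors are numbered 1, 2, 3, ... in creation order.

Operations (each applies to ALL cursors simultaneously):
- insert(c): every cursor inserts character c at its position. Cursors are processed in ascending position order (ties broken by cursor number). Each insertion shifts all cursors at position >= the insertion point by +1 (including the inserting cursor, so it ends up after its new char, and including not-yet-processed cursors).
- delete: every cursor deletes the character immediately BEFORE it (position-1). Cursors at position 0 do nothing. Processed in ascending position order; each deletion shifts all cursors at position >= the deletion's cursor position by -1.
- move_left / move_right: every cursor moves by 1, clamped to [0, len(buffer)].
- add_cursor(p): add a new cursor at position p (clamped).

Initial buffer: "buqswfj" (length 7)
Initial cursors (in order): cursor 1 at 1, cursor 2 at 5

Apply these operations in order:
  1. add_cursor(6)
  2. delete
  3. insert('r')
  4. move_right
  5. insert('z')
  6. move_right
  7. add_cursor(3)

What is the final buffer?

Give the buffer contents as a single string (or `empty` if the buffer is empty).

After op 1 (add_cursor(6)): buffer="buqswfj" (len 7), cursors c1@1 c2@5 c3@6, authorship .......
After op 2 (delete): buffer="uqsj" (len 4), cursors c1@0 c2@3 c3@3, authorship ....
After op 3 (insert('r')): buffer="ruqsrrj" (len 7), cursors c1@1 c2@6 c3@6, authorship 1...23.
After op 4 (move_right): buffer="ruqsrrj" (len 7), cursors c1@2 c2@7 c3@7, authorship 1...23.
After op 5 (insert('z')): buffer="ruzqsrrjzz" (len 10), cursors c1@3 c2@10 c3@10, authorship 1.1..23.23
After op 6 (move_right): buffer="ruzqsrrjzz" (len 10), cursors c1@4 c2@10 c3@10, authorship 1.1..23.23
After op 7 (add_cursor(3)): buffer="ruzqsrrjzz" (len 10), cursors c4@3 c1@4 c2@10 c3@10, authorship 1.1..23.23

Answer: ruzqsrrjzz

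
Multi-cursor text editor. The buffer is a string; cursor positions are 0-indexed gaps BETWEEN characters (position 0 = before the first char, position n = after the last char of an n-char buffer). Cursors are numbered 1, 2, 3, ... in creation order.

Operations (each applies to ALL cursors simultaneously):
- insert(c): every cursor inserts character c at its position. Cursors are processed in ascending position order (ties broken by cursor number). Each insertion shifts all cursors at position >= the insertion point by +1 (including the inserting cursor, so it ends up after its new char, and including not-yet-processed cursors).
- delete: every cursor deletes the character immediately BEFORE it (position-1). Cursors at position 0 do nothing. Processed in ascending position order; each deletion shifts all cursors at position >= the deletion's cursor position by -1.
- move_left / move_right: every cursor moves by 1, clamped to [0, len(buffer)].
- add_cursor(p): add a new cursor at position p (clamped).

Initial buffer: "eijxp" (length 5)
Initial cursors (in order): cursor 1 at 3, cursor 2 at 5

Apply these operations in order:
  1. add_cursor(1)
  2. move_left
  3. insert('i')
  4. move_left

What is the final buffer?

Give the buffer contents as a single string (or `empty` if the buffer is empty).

After op 1 (add_cursor(1)): buffer="eijxp" (len 5), cursors c3@1 c1@3 c2@5, authorship .....
After op 2 (move_left): buffer="eijxp" (len 5), cursors c3@0 c1@2 c2@4, authorship .....
After op 3 (insert('i')): buffer="ieiijxip" (len 8), cursors c3@1 c1@4 c2@7, authorship 3..1..2.
After op 4 (move_left): buffer="ieiijxip" (len 8), cursors c3@0 c1@3 c2@6, authorship 3..1..2.

Answer: ieiijxip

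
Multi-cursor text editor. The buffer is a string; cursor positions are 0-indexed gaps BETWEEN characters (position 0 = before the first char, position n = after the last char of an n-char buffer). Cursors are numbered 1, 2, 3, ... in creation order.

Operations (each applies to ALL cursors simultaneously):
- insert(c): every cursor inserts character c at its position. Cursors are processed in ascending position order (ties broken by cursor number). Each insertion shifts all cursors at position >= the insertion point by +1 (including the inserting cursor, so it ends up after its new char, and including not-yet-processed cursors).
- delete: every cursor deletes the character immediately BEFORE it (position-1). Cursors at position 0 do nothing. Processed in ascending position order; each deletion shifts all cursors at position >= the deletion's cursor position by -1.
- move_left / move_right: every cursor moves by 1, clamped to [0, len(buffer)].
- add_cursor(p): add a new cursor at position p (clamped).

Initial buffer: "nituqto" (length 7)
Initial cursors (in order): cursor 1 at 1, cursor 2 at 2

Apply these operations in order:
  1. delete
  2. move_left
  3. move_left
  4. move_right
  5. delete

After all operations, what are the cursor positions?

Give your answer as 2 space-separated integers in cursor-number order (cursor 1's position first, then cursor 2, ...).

After op 1 (delete): buffer="tuqto" (len 5), cursors c1@0 c2@0, authorship .....
After op 2 (move_left): buffer="tuqto" (len 5), cursors c1@0 c2@0, authorship .....
After op 3 (move_left): buffer="tuqto" (len 5), cursors c1@0 c2@0, authorship .....
After op 4 (move_right): buffer="tuqto" (len 5), cursors c1@1 c2@1, authorship .....
After op 5 (delete): buffer="uqto" (len 4), cursors c1@0 c2@0, authorship ....

Answer: 0 0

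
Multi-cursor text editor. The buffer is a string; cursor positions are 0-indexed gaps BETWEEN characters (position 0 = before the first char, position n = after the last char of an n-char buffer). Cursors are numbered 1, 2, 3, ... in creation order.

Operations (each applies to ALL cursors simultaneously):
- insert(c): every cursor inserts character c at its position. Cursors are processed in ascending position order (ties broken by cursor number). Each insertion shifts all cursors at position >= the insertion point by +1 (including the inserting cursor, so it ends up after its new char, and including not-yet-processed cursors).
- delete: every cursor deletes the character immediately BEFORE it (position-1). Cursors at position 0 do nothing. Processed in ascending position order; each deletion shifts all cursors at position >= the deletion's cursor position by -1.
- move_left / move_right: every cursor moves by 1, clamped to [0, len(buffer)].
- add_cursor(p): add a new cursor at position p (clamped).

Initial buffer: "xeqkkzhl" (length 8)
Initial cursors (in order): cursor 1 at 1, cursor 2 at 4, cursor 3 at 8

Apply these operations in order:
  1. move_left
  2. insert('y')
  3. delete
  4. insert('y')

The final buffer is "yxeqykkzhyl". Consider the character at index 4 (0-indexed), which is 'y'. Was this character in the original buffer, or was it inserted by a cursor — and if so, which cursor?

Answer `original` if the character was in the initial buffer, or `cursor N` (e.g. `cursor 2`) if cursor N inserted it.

Answer: cursor 2

Derivation:
After op 1 (move_left): buffer="xeqkkzhl" (len 8), cursors c1@0 c2@3 c3@7, authorship ........
After op 2 (insert('y')): buffer="yxeqykkzhyl" (len 11), cursors c1@1 c2@5 c3@10, authorship 1...2....3.
After op 3 (delete): buffer="xeqkkzhl" (len 8), cursors c1@0 c2@3 c3@7, authorship ........
After op 4 (insert('y')): buffer="yxeqykkzhyl" (len 11), cursors c1@1 c2@5 c3@10, authorship 1...2....3.
Authorship (.=original, N=cursor N): 1 . . . 2 . . . . 3 .
Index 4: author = 2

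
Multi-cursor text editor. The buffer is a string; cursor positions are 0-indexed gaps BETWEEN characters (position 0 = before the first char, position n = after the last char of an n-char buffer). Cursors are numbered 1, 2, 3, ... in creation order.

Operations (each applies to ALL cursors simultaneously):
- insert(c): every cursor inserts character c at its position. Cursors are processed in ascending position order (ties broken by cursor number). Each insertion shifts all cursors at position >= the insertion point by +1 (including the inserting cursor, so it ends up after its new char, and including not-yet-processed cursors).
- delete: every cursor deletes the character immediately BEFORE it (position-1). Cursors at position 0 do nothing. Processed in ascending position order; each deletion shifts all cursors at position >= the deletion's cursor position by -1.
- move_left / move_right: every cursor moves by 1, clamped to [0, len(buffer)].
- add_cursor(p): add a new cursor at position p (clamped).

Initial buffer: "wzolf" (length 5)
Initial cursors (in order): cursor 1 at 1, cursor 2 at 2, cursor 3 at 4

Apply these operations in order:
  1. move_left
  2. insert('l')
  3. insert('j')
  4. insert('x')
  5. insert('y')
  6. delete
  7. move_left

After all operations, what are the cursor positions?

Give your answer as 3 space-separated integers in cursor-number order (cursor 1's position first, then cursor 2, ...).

After op 1 (move_left): buffer="wzolf" (len 5), cursors c1@0 c2@1 c3@3, authorship .....
After op 2 (insert('l')): buffer="lwlzollf" (len 8), cursors c1@1 c2@3 c3@6, authorship 1.2..3..
After op 3 (insert('j')): buffer="ljwljzoljlf" (len 11), cursors c1@2 c2@5 c3@9, authorship 11.22..33..
After op 4 (insert('x')): buffer="ljxwljxzoljxlf" (len 14), cursors c1@3 c2@7 c3@12, authorship 111.222..333..
After op 5 (insert('y')): buffer="ljxywljxyzoljxylf" (len 17), cursors c1@4 c2@9 c3@15, authorship 1111.2222..3333..
After op 6 (delete): buffer="ljxwljxzoljxlf" (len 14), cursors c1@3 c2@7 c3@12, authorship 111.222..333..
After op 7 (move_left): buffer="ljxwljxzoljxlf" (len 14), cursors c1@2 c2@6 c3@11, authorship 111.222..333..

Answer: 2 6 11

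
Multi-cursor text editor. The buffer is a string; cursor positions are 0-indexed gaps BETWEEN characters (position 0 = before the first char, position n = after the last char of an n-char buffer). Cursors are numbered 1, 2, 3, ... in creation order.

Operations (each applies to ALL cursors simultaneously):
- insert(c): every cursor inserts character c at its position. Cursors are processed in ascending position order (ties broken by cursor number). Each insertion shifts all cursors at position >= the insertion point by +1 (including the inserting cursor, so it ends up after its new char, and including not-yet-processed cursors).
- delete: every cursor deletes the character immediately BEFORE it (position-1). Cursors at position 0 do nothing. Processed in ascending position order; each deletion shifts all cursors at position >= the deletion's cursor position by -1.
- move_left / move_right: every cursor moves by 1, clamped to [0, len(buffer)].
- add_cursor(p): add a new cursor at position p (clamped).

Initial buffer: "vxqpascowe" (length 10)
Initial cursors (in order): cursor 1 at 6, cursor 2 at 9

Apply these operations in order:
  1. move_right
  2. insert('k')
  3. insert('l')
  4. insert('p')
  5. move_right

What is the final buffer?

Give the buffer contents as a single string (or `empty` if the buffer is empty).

Answer: vxqpascklpoweklp

Derivation:
After op 1 (move_right): buffer="vxqpascowe" (len 10), cursors c1@7 c2@10, authorship ..........
After op 2 (insert('k')): buffer="vxqpasckowek" (len 12), cursors c1@8 c2@12, authorship .......1...2
After op 3 (insert('l')): buffer="vxqpascklowekl" (len 14), cursors c1@9 c2@14, authorship .......11...22
After op 4 (insert('p')): buffer="vxqpascklpoweklp" (len 16), cursors c1@10 c2@16, authorship .......111...222
After op 5 (move_right): buffer="vxqpascklpoweklp" (len 16), cursors c1@11 c2@16, authorship .......111...222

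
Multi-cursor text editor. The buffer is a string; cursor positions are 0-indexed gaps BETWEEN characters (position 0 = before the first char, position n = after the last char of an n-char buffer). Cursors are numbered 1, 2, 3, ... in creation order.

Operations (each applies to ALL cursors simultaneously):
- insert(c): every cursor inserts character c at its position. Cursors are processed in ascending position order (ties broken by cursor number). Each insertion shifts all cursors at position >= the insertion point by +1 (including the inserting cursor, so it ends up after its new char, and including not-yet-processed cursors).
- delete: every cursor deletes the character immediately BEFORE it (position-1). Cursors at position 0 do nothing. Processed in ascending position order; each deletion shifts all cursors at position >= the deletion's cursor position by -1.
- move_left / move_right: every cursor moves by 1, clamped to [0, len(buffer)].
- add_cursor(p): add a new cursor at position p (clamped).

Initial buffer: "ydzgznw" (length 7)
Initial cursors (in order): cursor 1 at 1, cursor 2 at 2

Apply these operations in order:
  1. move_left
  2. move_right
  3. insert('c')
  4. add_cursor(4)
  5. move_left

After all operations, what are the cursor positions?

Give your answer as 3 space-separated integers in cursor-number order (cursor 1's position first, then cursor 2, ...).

Answer: 1 3 3

Derivation:
After op 1 (move_left): buffer="ydzgznw" (len 7), cursors c1@0 c2@1, authorship .......
After op 2 (move_right): buffer="ydzgznw" (len 7), cursors c1@1 c2@2, authorship .......
After op 3 (insert('c')): buffer="ycdczgznw" (len 9), cursors c1@2 c2@4, authorship .1.2.....
After op 4 (add_cursor(4)): buffer="ycdczgznw" (len 9), cursors c1@2 c2@4 c3@4, authorship .1.2.....
After op 5 (move_left): buffer="ycdczgznw" (len 9), cursors c1@1 c2@3 c3@3, authorship .1.2.....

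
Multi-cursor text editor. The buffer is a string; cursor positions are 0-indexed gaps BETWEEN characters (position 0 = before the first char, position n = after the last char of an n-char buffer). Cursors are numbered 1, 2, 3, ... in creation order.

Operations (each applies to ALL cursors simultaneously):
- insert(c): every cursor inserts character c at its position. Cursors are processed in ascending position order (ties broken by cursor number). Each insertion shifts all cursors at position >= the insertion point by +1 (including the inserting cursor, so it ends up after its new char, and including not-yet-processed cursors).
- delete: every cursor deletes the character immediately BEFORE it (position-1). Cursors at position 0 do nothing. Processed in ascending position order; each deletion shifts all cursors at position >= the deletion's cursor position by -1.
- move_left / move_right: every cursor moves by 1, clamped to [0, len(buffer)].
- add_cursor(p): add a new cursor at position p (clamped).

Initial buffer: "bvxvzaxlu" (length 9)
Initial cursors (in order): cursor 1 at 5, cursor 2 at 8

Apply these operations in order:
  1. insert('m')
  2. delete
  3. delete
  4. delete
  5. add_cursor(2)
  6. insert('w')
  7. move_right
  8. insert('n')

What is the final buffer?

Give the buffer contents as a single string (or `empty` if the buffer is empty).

After op 1 (insert('m')): buffer="bvxvzmaxlmu" (len 11), cursors c1@6 c2@10, authorship .....1...2.
After op 2 (delete): buffer="bvxvzaxlu" (len 9), cursors c1@5 c2@8, authorship .........
After op 3 (delete): buffer="bvxvaxu" (len 7), cursors c1@4 c2@6, authorship .......
After op 4 (delete): buffer="bvxau" (len 5), cursors c1@3 c2@4, authorship .....
After op 5 (add_cursor(2)): buffer="bvxau" (len 5), cursors c3@2 c1@3 c2@4, authorship .....
After op 6 (insert('w')): buffer="bvwxwawu" (len 8), cursors c3@3 c1@5 c2@7, authorship ..3.1.2.
After op 7 (move_right): buffer="bvwxwawu" (len 8), cursors c3@4 c1@6 c2@8, authorship ..3.1.2.
After op 8 (insert('n')): buffer="bvwxnwanwun" (len 11), cursors c3@5 c1@8 c2@11, authorship ..3.31.12.2

Answer: bvwxnwanwun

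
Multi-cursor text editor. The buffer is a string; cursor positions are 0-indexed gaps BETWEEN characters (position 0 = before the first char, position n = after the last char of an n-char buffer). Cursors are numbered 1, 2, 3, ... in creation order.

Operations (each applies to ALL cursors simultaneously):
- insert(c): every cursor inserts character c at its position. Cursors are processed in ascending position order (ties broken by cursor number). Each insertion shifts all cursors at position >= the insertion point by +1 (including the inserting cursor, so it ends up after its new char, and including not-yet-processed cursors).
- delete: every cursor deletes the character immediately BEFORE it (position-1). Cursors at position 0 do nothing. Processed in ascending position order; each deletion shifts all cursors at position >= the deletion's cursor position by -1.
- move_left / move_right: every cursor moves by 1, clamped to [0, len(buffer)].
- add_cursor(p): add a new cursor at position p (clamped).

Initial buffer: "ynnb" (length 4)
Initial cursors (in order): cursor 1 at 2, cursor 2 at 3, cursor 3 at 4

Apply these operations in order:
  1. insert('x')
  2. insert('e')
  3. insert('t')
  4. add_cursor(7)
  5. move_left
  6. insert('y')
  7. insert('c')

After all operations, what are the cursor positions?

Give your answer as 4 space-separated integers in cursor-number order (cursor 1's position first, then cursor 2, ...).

Answer: 6 14 20 10

Derivation:
After op 1 (insert('x')): buffer="ynxnxbx" (len 7), cursors c1@3 c2@5 c3@7, authorship ..1.2.3
After op 2 (insert('e')): buffer="ynxenxebxe" (len 10), cursors c1@4 c2@7 c3@10, authorship ..11.22.33
After op 3 (insert('t')): buffer="ynxetnxetbxet" (len 13), cursors c1@5 c2@9 c3@13, authorship ..111.222.333
After op 4 (add_cursor(7)): buffer="ynxetnxetbxet" (len 13), cursors c1@5 c4@7 c2@9 c3@13, authorship ..111.222.333
After op 5 (move_left): buffer="ynxetnxetbxet" (len 13), cursors c1@4 c4@6 c2@8 c3@12, authorship ..111.222.333
After op 6 (insert('y')): buffer="ynxeytnyxeytbxeyt" (len 17), cursors c1@5 c4@8 c2@11 c3@16, authorship ..1111.42222.3333
After op 7 (insert('c')): buffer="ynxeyctnycxeyctbxeyct" (len 21), cursors c1@6 c4@10 c2@14 c3@20, authorship ..11111.4422222.33333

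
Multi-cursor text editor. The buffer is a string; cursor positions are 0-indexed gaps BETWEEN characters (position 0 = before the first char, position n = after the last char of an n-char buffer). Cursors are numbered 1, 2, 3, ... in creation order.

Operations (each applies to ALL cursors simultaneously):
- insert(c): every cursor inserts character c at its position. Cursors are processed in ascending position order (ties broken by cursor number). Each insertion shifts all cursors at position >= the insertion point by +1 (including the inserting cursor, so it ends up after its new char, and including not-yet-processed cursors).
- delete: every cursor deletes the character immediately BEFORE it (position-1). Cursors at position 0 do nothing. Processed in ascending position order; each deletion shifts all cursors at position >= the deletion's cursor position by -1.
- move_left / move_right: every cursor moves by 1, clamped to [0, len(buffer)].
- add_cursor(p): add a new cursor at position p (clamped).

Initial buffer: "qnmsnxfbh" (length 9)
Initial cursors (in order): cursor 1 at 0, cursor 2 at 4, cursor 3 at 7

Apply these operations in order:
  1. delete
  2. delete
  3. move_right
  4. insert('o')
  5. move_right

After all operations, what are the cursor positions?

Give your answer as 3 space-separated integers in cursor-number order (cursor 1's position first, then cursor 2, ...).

After op 1 (delete): buffer="qnmnxbh" (len 7), cursors c1@0 c2@3 c3@5, authorship .......
After op 2 (delete): buffer="qnnbh" (len 5), cursors c1@0 c2@2 c3@3, authorship .....
After op 3 (move_right): buffer="qnnbh" (len 5), cursors c1@1 c2@3 c3@4, authorship .....
After op 4 (insert('o')): buffer="qonnoboh" (len 8), cursors c1@2 c2@5 c3@7, authorship .1..2.3.
After op 5 (move_right): buffer="qonnoboh" (len 8), cursors c1@3 c2@6 c3@8, authorship .1..2.3.

Answer: 3 6 8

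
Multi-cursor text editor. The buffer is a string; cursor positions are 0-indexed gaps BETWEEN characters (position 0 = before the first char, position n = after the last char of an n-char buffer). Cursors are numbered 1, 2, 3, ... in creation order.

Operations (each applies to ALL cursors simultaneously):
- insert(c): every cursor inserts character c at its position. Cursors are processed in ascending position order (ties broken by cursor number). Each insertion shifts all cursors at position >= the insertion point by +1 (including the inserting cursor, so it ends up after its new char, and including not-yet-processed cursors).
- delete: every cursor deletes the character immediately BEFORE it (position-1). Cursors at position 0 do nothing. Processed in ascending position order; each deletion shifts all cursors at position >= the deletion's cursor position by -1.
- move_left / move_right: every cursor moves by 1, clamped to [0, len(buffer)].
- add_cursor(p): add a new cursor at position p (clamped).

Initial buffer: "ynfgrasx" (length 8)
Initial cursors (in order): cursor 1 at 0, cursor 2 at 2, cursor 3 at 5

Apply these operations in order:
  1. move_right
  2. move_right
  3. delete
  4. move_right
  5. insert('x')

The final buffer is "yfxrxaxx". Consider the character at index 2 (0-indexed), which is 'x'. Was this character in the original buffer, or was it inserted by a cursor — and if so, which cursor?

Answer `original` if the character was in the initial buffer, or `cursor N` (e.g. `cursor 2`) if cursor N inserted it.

Answer: cursor 1

Derivation:
After op 1 (move_right): buffer="ynfgrasx" (len 8), cursors c1@1 c2@3 c3@6, authorship ........
After op 2 (move_right): buffer="ynfgrasx" (len 8), cursors c1@2 c2@4 c3@7, authorship ........
After op 3 (delete): buffer="yfrax" (len 5), cursors c1@1 c2@2 c3@4, authorship .....
After op 4 (move_right): buffer="yfrax" (len 5), cursors c1@2 c2@3 c3@5, authorship .....
After op 5 (insert('x')): buffer="yfxrxaxx" (len 8), cursors c1@3 c2@5 c3@8, authorship ..1.2..3
Authorship (.=original, N=cursor N): . . 1 . 2 . . 3
Index 2: author = 1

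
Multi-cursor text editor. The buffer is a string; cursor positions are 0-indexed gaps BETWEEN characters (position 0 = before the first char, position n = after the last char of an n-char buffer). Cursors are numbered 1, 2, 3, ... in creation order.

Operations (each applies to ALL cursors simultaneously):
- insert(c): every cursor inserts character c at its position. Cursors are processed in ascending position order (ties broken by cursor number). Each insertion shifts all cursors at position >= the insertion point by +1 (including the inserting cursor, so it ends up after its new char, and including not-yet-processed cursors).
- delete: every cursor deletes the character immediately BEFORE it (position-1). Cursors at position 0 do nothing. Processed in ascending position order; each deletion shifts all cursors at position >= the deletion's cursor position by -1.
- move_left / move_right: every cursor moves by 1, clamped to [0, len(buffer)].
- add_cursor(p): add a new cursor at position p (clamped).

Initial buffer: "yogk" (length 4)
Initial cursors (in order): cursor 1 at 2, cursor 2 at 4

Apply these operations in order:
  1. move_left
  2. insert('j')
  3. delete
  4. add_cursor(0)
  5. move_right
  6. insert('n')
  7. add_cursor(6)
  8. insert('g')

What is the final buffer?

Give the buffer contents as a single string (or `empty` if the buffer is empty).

After op 1 (move_left): buffer="yogk" (len 4), cursors c1@1 c2@3, authorship ....
After op 2 (insert('j')): buffer="yjogjk" (len 6), cursors c1@2 c2@5, authorship .1..2.
After op 3 (delete): buffer="yogk" (len 4), cursors c1@1 c2@3, authorship ....
After op 4 (add_cursor(0)): buffer="yogk" (len 4), cursors c3@0 c1@1 c2@3, authorship ....
After op 5 (move_right): buffer="yogk" (len 4), cursors c3@1 c1@2 c2@4, authorship ....
After op 6 (insert('n')): buffer="ynongkn" (len 7), cursors c3@2 c1@4 c2@7, authorship .3.1..2
After op 7 (add_cursor(6)): buffer="ynongkn" (len 7), cursors c3@2 c1@4 c4@6 c2@7, authorship .3.1..2
After op 8 (insert('g')): buffer="yngonggkgng" (len 11), cursors c3@3 c1@6 c4@9 c2@11, authorship .33.11..422

Answer: yngonggkgng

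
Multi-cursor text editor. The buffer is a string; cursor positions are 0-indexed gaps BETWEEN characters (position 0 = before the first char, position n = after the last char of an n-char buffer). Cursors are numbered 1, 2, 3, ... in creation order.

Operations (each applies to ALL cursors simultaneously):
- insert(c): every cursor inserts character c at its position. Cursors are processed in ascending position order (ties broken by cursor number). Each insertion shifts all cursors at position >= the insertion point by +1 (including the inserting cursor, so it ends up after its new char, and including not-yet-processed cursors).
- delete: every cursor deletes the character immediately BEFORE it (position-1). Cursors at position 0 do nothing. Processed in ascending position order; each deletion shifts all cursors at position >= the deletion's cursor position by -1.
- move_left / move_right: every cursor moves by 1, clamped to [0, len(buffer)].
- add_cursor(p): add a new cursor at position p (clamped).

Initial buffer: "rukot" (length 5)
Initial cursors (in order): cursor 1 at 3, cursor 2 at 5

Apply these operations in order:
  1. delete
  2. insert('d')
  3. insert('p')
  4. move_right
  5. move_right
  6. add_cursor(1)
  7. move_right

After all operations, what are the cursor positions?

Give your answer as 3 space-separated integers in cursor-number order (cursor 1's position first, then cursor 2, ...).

After op 1 (delete): buffer="ruo" (len 3), cursors c1@2 c2@3, authorship ...
After op 2 (insert('d')): buffer="rudod" (len 5), cursors c1@3 c2@5, authorship ..1.2
After op 3 (insert('p')): buffer="rudpodp" (len 7), cursors c1@4 c2@7, authorship ..11.22
After op 4 (move_right): buffer="rudpodp" (len 7), cursors c1@5 c2@7, authorship ..11.22
After op 5 (move_right): buffer="rudpodp" (len 7), cursors c1@6 c2@7, authorship ..11.22
After op 6 (add_cursor(1)): buffer="rudpodp" (len 7), cursors c3@1 c1@6 c2@7, authorship ..11.22
After op 7 (move_right): buffer="rudpodp" (len 7), cursors c3@2 c1@7 c2@7, authorship ..11.22

Answer: 7 7 2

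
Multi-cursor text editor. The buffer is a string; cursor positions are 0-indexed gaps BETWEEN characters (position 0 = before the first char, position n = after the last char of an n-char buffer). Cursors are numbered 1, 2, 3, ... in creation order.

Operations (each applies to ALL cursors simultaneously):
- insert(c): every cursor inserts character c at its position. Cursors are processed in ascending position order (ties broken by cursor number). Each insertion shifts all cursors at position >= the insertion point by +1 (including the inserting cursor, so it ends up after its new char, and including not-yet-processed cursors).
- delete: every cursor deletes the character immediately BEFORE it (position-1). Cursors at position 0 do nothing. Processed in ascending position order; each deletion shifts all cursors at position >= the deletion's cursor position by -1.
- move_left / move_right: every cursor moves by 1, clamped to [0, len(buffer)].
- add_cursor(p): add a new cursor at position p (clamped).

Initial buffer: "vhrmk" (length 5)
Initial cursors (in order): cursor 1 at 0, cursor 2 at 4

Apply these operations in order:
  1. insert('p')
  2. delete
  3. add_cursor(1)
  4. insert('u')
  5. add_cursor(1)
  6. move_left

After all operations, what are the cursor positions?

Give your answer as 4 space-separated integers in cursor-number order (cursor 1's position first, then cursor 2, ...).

After op 1 (insert('p')): buffer="pvhrmpk" (len 7), cursors c1@1 c2@6, authorship 1....2.
After op 2 (delete): buffer="vhrmk" (len 5), cursors c1@0 c2@4, authorship .....
After op 3 (add_cursor(1)): buffer="vhrmk" (len 5), cursors c1@0 c3@1 c2@4, authorship .....
After op 4 (insert('u')): buffer="uvuhrmuk" (len 8), cursors c1@1 c3@3 c2@7, authorship 1.3...2.
After op 5 (add_cursor(1)): buffer="uvuhrmuk" (len 8), cursors c1@1 c4@1 c3@3 c2@7, authorship 1.3...2.
After op 6 (move_left): buffer="uvuhrmuk" (len 8), cursors c1@0 c4@0 c3@2 c2@6, authorship 1.3...2.

Answer: 0 6 2 0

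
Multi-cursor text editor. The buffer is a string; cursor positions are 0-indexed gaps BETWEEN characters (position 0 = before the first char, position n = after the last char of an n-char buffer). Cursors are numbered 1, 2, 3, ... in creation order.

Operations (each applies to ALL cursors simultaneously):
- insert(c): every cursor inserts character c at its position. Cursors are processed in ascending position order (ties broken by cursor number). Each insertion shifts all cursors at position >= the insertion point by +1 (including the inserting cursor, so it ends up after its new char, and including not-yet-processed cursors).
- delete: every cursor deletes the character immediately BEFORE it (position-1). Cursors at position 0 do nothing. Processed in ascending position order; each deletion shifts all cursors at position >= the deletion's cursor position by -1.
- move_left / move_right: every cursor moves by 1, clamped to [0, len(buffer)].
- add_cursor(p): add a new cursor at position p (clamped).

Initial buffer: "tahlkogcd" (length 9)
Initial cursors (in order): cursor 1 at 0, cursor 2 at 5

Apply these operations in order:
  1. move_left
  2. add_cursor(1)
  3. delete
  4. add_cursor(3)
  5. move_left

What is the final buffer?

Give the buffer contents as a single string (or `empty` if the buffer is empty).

After op 1 (move_left): buffer="tahlkogcd" (len 9), cursors c1@0 c2@4, authorship .........
After op 2 (add_cursor(1)): buffer="tahlkogcd" (len 9), cursors c1@0 c3@1 c2@4, authorship .........
After op 3 (delete): buffer="ahkogcd" (len 7), cursors c1@0 c3@0 c2@2, authorship .......
After op 4 (add_cursor(3)): buffer="ahkogcd" (len 7), cursors c1@0 c3@0 c2@2 c4@3, authorship .......
After op 5 (move_left): buffer="ahkogcd" (len 7), cursors c1@0 c3@0 c2@1 c4@2, authorship .......

Answer: ahkogcd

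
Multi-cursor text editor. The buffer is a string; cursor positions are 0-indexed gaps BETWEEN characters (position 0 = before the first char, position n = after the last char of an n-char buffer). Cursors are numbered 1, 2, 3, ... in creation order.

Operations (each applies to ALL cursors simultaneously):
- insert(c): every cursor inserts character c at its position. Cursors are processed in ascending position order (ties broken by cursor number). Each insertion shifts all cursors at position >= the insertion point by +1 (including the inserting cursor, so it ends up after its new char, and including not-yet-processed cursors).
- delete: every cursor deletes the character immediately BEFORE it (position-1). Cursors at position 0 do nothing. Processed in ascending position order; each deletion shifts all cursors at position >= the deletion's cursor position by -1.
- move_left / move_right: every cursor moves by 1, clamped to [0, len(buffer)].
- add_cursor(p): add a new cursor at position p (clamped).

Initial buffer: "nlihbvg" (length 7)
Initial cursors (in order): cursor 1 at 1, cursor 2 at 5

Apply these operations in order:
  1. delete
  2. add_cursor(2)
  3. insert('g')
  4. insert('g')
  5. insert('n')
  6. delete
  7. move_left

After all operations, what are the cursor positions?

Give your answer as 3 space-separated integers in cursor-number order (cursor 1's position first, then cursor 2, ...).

After op 1 (delete): buffer="lihvg" (len 5), cursors c1@0 c2@3, authorship .....
After op 2 (add_cursor(2)): buffer="lihvg" (len 5), cursors c1@0 c3@2 c2@3, authorship .....
After op 3 (insert('g')): buffer="glighgvg" (len 8), cursors c1@1 c3@4 c2@6, authorship 1..3.2..
After op 4 (insert('g')): buffer="ggligghggvg" (len 11), cursors c1@2 c3@6 c2@9, authorship 11..33.22..
After op 5 (insert('n')): buffer="ggnliggnhggnvg" (len 14), cursors c1@3 c3@8 c2@12, authorship 111..333.222..
After op 6 (delete): buffer="ggligghggvg" (len 11), cursors c1@2 c3@6 c2@9, authorship 11..33.22..
After op 7 (move_left): buffer="ggligghggvg" (len 11), cursors c1@1 c3@5 c2@8, authorship 11..33.22..

Answer: 1 8 5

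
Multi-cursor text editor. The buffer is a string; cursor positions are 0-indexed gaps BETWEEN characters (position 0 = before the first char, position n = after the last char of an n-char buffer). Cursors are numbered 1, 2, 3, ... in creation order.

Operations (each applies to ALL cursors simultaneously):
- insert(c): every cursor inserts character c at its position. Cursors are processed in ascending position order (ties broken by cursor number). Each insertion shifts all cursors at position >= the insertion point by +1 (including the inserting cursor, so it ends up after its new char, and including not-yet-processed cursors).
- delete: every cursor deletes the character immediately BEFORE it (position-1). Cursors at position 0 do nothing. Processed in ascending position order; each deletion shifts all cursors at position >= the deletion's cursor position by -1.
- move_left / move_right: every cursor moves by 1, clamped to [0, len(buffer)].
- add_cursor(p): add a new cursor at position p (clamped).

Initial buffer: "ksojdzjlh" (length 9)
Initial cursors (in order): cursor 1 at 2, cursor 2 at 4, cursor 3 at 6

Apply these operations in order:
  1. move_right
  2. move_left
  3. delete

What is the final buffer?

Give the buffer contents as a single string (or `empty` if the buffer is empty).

Answer: kodjlh

Derivation:
After op 1 (move_right): buffer="ksojdzjlh" (len 9), cursors c1@3 c2@5 c3@7, authorship .........
After op 2 (move_left): buffer="ksojdzjlh" (len 9), cursors c1@2 c2@4 c3@6, authorship .........
After op 3 (delete): buffer="kodjlh" (len 6), cursors c1@1 c2@2 c3@3, authorship ......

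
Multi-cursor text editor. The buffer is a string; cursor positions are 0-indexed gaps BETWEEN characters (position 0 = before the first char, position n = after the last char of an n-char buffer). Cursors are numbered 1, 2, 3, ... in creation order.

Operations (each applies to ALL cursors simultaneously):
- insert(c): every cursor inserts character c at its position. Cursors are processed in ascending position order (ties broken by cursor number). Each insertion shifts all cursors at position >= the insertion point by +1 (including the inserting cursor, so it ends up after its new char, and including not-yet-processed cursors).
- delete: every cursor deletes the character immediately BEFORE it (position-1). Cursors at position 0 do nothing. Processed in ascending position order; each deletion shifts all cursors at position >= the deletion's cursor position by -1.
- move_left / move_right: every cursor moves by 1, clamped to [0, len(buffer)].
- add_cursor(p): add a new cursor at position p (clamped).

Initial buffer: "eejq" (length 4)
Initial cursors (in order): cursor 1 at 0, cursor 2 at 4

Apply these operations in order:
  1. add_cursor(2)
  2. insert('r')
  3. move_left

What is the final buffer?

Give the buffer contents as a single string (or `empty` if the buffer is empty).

Answer: reerjqr

Derivation:
After op 1 (add_cursor(2)): buffer="eejq" (len 4), cursors c1@0 c3@2 c2@4, authorship ....
After op 2 (insert('r')): buffer="reerjqr" (len 7), cursors c1@1 c3@4 c2@7, authorship 1..3..2
After op 3 (move_left): buffer="reerjqr" (len 7), cursors c1@0 c3@3 c2@6, authorship 1..3..2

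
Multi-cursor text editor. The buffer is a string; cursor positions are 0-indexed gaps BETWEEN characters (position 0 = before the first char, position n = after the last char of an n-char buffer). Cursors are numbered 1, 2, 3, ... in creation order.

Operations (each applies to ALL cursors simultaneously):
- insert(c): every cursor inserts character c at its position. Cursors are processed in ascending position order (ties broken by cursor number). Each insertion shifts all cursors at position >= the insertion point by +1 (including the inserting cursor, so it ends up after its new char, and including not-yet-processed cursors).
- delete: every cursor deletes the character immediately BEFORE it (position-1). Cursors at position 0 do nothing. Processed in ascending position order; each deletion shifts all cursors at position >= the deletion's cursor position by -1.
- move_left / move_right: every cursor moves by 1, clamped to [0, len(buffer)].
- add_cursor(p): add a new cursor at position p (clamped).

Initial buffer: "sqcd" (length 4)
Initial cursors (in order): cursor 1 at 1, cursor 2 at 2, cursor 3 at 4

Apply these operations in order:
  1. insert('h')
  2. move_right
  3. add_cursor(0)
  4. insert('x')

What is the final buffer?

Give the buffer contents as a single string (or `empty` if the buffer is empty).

Answer: xshqxhcxdhx

Derivation:
After op 1 (insert('h')): buffer="shqhcdh" (len 7), cursors c1@2 c2@4 c3@7, authorship .1.2..3
After op 2 (move_right): buffer="shqhcdh" (len 7), cursors c1@3 c2@5 c3@7, authorship .1.2..3
After op 3 (add_cursor(0)): buffer="shqhcdh" (len 7), cursors c4@0 c1@3 c2@5 c3@7, authorship .1.2..3
After op 4 (insert('x')): buffer="xshqxhcxdhx" (len 11), cursors c4@1 c1@5 c2@8 c3@11, authorship 4.1.12.2.33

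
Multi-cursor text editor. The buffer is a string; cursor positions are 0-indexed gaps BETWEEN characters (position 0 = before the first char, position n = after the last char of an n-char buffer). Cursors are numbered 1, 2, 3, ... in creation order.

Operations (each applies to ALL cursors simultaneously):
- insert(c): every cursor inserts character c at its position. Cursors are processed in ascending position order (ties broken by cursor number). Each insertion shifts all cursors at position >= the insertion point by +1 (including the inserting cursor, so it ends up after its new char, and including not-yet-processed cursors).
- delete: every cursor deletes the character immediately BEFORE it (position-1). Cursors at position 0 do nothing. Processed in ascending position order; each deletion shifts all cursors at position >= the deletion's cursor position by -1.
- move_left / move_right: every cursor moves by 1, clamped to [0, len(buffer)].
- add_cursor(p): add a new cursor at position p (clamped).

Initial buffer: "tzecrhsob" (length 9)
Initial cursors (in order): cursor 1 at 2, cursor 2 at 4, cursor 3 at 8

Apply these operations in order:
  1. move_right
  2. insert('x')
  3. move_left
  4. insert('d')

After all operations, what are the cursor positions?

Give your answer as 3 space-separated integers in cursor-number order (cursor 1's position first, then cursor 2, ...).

Answer: 4 8 14

Derivation:
After op 1 (move_right): buffer="tzecrhsob" (len 9), cursors c1@3 c2@5 c3@9, authorship .........
After op 2 (insert('x')): buffer="tzexcrxhsobx" (len 12), cursors c1@4 c2@7 c3@12, authorship ...1..2....3
After op 3 (move_left): buffer="tzexcrxhsobx" (len 12), cursors c1@3 c2@6 c3@11, authorship ...1..2....3
After op 4 (insert('d')): buffer="tzedxcrdxhsobdx" (len 15), cursors c1@4 c2@8 c3@14, authorship ...11..22....33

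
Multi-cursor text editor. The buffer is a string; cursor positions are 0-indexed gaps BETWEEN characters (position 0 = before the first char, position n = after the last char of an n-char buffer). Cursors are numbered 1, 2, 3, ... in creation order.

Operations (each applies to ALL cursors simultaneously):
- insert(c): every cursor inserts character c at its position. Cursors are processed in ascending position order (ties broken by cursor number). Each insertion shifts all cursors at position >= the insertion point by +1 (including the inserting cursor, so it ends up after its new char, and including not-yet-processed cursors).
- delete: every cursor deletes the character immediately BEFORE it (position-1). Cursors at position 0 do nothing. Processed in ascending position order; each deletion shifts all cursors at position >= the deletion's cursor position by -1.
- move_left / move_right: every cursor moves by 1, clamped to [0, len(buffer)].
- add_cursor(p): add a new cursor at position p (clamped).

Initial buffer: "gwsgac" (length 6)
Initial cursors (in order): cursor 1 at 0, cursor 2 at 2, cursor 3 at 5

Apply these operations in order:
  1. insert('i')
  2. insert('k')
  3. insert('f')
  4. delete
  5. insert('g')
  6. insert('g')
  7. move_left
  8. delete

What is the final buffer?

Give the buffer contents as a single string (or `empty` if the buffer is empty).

Answer: ikggwikgsgaikgc

Derivation:
After op 1 (insert('i')): buffer="igwisgaic" (len 9), cursors c1@1 c2@4 c3@8, authorship 1..2...3.
After op 2 (insert('k')): buffer="ikgwiksgaikc" (len 12), cursors c1@2 c2@6 c3@11, authorship 11..22...33.
After op 3 (insert('f')): buffer="ikfgwikfsgaikfc" (len 15), cursors c1@3 c2@8 c3@14, authorship 111..222...333.
After op 4 (delete): buffer="ikgwiksgaikc" (len 12), cursors c1@2 c2@6 c3@11, authorship 11..22...33.
After op 5 (insert('g')): buffer="ikggwikgsgaikgc" (len 15), cursors c1@3 c2@8 c3@14, authorship 111..222...333.
After op 6 (insert('g')): buffer="ikgggwikggsgaikggc" (len 18), cursors c1@4 c2@10 c3@17, authorship 1111..2222...3333.
After op 7 (move_left): buffer="ikgggwikggsgaikggc" (len 18), cursors c1@3 c2@9 c3@16, authorship 1111..2222...3333.
After op 8 (delete): buffer="ikggwikgsgaikgc" (len 15), cursors c1@2 c2@7 c3@13, authorship 111..222...333.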